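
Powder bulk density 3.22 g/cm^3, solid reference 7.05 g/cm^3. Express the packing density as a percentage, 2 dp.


Packing = (3.22/7.05)*100 = 45.67 %


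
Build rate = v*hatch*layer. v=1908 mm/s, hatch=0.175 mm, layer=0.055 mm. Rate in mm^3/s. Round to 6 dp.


Rate = 1908 * 0.175 * 0.055 = 18.3645 mm^3/s


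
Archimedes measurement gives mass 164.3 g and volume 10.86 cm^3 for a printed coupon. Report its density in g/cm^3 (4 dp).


rho = 164.3 / 10.86 = 15.1289 g/cm^3


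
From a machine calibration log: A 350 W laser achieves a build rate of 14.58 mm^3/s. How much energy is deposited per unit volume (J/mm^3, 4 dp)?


SE = 350 / 14.58 = 24.0055 J/mm^3


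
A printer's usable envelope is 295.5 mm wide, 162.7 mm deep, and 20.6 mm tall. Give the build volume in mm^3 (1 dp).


V = 295.5 * 162.7 * 20.6 = 990403.7 mm^3


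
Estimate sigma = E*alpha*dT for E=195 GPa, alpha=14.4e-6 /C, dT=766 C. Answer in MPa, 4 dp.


sigma = 195*1000 * 14.4e-6 * 766 = 2150.928 MPa


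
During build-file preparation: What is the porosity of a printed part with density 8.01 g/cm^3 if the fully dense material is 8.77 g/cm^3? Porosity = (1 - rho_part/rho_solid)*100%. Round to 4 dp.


Porosity = (1-8.01/8.77)*100 = 8.6659 %


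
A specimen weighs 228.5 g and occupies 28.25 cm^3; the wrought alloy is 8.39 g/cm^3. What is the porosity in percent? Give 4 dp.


rho_part = 228.5 / 28.25 = 8.08849558 g/cm^3
Porosity = (1 - 8.08849558/8.39)*100 = 3.5936 %


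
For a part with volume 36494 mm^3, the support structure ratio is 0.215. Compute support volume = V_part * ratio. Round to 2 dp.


V_support = 36494 * 0.215 = 7846.21 mm^3


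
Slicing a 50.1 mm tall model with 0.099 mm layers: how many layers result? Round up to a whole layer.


Layers = ceil(50.1/0.099) = 507


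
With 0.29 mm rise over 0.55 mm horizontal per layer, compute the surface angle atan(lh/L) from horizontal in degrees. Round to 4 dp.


angle = atan(0.29/0.55) = 27.8015 degrees


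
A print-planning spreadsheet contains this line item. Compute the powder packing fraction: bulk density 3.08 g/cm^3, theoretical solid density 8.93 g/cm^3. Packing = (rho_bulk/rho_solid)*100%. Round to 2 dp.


Packing = (3.08/8.93)*100 = 34.49 %


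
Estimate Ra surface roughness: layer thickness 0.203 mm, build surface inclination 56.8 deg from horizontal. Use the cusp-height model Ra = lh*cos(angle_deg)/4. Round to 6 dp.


Ra = 0.203 * cos(56.8) / 4 = 0.027789 mm


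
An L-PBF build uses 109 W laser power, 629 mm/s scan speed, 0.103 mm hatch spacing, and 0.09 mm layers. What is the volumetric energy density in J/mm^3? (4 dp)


E = 109 / (629*0.103*0.09) = 18.6937 J/mm^3


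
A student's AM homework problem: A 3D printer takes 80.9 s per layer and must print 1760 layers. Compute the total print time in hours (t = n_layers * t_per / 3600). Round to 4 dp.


t = 1760 * 80.9 / 3600 = 39.5511 hrs


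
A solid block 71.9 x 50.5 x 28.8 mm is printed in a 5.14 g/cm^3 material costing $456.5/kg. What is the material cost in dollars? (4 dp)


V = 71.9 * 50.5 * 28.8 = 104571.36 mm^3 = 104.57136 cm^3
Mass = 104.57136 * 5.14 / 1000 = 0.53749679 kg
Cost = 0.53749679 * 456.5 = 245.3673 $


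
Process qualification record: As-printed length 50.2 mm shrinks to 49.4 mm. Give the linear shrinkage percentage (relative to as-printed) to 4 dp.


Shrinkage = ((50.2-49.4)/50.2)*100 = 1.5936 %


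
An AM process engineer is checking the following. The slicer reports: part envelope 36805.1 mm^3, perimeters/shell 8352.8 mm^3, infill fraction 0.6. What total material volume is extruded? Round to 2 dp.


V_infill = (36805.1 - 8352.8) * 0.6 = 17071.38
V_total = 8352.8 + 17071.38 = 25424.18 mm^3


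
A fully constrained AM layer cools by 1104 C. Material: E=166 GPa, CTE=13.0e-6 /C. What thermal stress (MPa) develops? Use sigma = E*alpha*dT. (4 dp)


sigma = 166*1000 * 13.0e-6 * 1104 = 2382.432 MPa


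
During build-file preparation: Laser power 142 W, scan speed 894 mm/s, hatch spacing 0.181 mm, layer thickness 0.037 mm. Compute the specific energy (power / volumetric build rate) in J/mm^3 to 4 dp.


Build rate = 894 * 0.181 * 0.037 = 5.987118 mm^3/s
SE = 142 / 5.987118 = 23.7176 J/mm^3


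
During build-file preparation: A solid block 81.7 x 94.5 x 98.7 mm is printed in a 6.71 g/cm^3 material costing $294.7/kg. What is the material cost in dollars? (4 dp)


V = 81.7 * 94.5 * 98.7 = 762028.155 mm^3 = 762.028155 cm^3
Mass = 762.028155 * 6.71 / 1000 = 5.11320892 kg
Cost = 5.11320892 * 294.7 = 1506.8627 $


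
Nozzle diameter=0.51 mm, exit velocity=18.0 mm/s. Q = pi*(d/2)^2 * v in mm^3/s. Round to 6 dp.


A = pi*(0.51/2)^2 = 0.20428206 mm^2
Q = 0.20428206 * 18.0 = 3.677077 mm^3/s


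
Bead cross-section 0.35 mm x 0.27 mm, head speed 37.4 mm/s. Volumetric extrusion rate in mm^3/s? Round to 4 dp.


Rate = 0.35 * 0.27 * 37.4 = 3.5343 mm^3/s


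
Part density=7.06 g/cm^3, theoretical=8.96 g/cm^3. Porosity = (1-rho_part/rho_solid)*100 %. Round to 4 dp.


Porosity = (1-7.06/8.96)*100 = 21.2054 %


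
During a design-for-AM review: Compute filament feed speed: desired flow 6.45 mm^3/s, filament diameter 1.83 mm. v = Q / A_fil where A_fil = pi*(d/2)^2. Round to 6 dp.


A = pi*(1.83/2)^2 = 2.63022
v = 6.45 / 2.63022 = 2.452266 mm/s


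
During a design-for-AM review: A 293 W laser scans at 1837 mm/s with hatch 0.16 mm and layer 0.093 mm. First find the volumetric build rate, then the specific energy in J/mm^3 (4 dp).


Build rate = 1837 * 0.16 * 0.093 = 27.33456 mm^3/s
SE = 293 / 27.33456 = 10.719 J/mm^3


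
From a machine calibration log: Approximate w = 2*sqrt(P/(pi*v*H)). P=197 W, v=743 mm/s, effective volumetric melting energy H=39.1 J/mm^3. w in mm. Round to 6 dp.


w = 2*sqrt(197/(pi*743*39.1)) = 0.092919 mm


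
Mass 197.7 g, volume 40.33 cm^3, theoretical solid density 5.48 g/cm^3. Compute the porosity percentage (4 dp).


rho_part = 197.7 / 40.33 = 4.90205802 g/cm^3
Porosity = (1 - 4.90205802/5.48)*100 = 10.5464 %


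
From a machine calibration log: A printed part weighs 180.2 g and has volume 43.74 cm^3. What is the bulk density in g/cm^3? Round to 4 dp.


rho = 180.2 / 43.74 = 4.1198 g/cm^3


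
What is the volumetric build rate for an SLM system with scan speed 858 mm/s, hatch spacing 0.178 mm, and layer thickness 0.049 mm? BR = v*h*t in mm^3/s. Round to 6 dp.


Rate = 858 * 0.178 * 0.049 = 7.483476 mm^3/s


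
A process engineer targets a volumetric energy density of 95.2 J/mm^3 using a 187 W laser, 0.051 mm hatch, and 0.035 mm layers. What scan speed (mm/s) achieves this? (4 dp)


v = 187 / (95.2*0.051*0.035) = 1100.4402 mm/s


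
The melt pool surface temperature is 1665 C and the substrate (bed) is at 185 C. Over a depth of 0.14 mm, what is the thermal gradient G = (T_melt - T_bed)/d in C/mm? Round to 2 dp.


G = (1665-185)/0.14 = 10571.43 C/mm


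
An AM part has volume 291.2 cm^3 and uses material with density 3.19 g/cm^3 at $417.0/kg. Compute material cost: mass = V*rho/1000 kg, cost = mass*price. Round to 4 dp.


Mass = 291.2*3.19/1000 = 0.928928 kg
Cost = 0.928928 * 417.0 = 387.363 $


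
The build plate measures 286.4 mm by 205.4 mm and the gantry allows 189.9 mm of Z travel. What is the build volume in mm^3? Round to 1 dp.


V = 286.4 * 205.4 * 189.9 = 11171163.7 mm^3


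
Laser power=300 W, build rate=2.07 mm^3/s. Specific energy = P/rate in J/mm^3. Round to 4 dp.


SE = 300 / 2.07 = 144.9275 J/mm^3


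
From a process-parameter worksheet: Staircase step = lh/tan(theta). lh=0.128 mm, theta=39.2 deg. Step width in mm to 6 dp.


step = 0.128 / tan(39.2) = 0.156944 mm


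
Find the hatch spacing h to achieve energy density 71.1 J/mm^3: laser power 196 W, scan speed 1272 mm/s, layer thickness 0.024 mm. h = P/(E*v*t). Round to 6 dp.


h = 196 / (71.1*1272*0.024) = 0.0903 mm


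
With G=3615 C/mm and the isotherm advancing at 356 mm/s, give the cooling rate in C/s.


CR = 3615 * 356 = 1286940 C/s


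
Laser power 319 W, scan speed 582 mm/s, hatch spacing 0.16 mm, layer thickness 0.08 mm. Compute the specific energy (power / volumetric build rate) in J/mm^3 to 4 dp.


Build rate = 582 * 0.16 * 0.08 = 7.4496 mm^3/s
SE = 319 / 7.4496 = 42.8211 J/mm^3


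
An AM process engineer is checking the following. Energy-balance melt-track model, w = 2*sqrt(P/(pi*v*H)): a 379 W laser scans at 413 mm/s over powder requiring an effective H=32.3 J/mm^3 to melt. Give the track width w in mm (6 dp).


w = 2*sqrt(379/(pi*413*32.3)) = 0.190195 mm


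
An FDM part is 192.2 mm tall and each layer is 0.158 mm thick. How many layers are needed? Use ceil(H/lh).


Layers = ceil(192.2/0.158) = 1217


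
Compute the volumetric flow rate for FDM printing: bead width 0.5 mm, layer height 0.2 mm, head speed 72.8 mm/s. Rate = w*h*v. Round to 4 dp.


Rate = 0.5 * 0.2 * 72.8 = 7.28 mm^3/s


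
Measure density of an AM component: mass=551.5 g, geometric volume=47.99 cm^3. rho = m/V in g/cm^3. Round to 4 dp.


rho = 551.5 / 47.99 = 11.492 g/cm^3


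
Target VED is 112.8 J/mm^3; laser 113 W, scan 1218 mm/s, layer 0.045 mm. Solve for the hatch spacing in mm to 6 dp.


h = 113 / (112.8*1218*0.045) = 0.018277 mm


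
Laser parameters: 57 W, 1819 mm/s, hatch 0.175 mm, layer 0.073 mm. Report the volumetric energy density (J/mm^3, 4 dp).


E = 57 / (1819*0.175*0.073) = 2.4529 J/mm^3


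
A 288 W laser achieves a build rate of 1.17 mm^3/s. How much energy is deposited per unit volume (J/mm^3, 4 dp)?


SE = 288 / 1.17 = 246.1538 J/mm^3


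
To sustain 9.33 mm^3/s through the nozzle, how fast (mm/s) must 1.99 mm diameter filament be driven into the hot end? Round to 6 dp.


A = pi*(1.99/2)^2 = 3.110255
v = 9.33 / 3.110255 = 2.999754 mm/s


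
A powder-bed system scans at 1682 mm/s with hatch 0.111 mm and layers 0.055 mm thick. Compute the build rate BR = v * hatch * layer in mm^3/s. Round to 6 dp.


Rate = 1682 * 0.111 * 0.055 = 10.26861 mm^3/s


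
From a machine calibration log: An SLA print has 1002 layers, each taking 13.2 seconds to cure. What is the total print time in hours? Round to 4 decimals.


t = 1002 * 13.2 / 3600 = 3.674 hrs


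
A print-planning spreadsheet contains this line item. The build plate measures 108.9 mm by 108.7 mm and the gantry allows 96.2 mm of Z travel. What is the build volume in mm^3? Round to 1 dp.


V = 108.9 * 108.7 * 96.2 = 1138760.8 mm^3


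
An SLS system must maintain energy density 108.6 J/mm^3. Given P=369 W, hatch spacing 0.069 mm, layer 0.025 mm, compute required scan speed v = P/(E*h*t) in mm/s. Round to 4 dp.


v = 369 / (108.6*0.069*0.025) = 1969.7334 mm/s


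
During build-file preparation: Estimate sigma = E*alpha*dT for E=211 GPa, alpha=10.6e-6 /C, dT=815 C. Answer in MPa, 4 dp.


sigma = 211*1000 * 10.6e-6 * 815 = 1822.829 MPa


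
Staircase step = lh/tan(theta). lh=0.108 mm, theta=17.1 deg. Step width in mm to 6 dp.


step = 0.108 / tan(17.1) = 0.351059 mm


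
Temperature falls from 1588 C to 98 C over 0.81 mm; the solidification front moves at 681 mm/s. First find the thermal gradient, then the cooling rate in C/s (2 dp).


G = (1588-98)/0.81 = 1839.50617284 C/mm
CR = 1839.50617284 * 681 = 1252703.7 C/s


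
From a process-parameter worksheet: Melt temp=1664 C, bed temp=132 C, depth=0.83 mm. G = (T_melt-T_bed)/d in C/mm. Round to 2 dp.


G = (1664-132)/0.83 = 1845.78 C/mm


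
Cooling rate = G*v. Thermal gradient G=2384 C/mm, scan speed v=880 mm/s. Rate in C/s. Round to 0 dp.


CR = 2384 * 880 = 2097920 C/s


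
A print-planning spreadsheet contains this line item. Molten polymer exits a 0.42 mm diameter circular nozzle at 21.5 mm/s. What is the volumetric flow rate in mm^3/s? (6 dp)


A = pi*(0.42/2)^2 = 0.13854424 mm^2
Q = 0.13854424 * 21.5 = 2.978701 mm^3/s


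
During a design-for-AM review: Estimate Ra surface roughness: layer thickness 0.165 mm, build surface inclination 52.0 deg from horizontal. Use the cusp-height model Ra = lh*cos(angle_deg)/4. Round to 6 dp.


Ra = 0.165 * cos(52.0) / 4 = 0.025396 mm


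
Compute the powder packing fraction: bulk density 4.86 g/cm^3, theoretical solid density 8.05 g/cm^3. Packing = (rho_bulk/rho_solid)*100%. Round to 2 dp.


Packing = (4.86/8.05)*100 = 60.37 %


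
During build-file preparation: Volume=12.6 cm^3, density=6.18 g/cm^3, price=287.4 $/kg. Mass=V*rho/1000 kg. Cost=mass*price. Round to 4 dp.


Mass = 12.6*6.18/1000 = 0.077868 kg
Cost = 0.077868 * 287.4 = 22.3793 $


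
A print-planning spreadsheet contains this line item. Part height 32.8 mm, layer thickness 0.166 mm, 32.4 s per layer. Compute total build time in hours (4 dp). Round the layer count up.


Layers = ceil(32.8/0.166) = 198
t = 198 * 32.4 / 3600 = 1.782 hrs


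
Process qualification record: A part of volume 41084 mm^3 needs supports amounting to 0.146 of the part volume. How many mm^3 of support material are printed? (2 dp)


V_support = 41084 * 0.146 = 5998.26 mm^3


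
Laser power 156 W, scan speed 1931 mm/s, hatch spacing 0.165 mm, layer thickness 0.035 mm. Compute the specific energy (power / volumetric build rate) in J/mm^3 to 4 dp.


Build rate = 1931 * 0.165 * 0.035 = 11.151525 mm^3/s
SE = 156 / 11.151525 = 13.9891 J/mm^3


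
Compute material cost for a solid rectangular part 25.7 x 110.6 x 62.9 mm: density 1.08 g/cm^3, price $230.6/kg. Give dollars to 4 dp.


V = 25.7 * 110.6 * 62.9 = 178788.218 mm^3 = 178.788218 cm^3
Mass = 178.788218 * 1.08 / 1000 = 0.19309128 kg
Cost = 0.19309128 * 230.6 = 44.5268 $


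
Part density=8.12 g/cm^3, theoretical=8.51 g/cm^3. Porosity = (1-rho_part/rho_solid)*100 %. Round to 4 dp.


Porosity = (1-8.12/8.51)*100 = 4.5828 %


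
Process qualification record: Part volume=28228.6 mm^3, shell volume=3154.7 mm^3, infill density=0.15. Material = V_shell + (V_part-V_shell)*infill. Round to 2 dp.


V_infill = (28228.6 - 3154.7) * 0.15 = 3761.09
V_total = 3154.7 + 3761.09 = 6915.79 mm^3


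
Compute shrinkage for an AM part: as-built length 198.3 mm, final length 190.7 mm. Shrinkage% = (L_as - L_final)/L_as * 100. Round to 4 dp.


Shrinkage = ((198.3-190.7)/198.3)*100 = 3.8326 %


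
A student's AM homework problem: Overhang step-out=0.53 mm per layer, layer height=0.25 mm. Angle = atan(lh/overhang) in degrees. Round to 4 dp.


angle = atan(0.25/0.53) = 25.2532 degrees


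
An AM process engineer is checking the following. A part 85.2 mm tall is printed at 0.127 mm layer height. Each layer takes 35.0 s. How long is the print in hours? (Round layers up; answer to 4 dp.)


Layers = ceil(85.2/0.127) = 671
t = 671 * 35.0 / 3600 = 6.5236 hrs


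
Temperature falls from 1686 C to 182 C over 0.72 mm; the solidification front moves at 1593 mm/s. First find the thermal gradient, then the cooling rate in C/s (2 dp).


G = (1686-182)/0.72 = 2088.88888889 C/mm
CR = 2088.88888889 * 1593 = 3327600.0 C/s


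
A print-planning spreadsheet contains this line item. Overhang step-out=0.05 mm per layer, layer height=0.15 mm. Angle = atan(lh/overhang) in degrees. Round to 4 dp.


angle = atan(0.15/0.05) = 71.5651 degrees


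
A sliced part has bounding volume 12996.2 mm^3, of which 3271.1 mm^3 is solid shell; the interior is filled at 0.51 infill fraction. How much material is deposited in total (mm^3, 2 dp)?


V_infill = (12996.2 - 3271.1) * 0.51 = 4959.8
V_total = 3271.1 + 4959.8 = 8230.9 mm^3


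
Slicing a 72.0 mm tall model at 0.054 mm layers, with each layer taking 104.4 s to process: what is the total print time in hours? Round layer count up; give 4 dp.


Layers = ceil(72.0/0.054) = 1334
t = 1334 * 104.4 / 3600 = 38.686 hrs


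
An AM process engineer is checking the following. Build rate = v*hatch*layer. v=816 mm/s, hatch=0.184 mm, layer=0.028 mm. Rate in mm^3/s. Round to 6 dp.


Rate = 816 * 0.184 * 0.028 = 4.204032 mm^3/s


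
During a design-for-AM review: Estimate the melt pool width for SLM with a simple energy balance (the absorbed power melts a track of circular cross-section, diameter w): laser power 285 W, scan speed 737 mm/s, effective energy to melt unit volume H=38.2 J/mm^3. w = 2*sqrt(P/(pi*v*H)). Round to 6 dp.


w = 2*sqrt(285/(pi*737*38.2)) = 0.11353 mm


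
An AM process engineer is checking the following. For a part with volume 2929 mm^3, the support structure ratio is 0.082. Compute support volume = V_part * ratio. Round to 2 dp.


V_support = 2929 * 0.082 = 240.18 mm^3


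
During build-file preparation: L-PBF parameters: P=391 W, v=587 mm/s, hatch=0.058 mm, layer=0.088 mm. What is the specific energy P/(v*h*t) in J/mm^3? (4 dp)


Build rate = 587 * 0.058 * 0.088 = 2.996048 mm^3/s
SE = 391 / 2.996048 = 130.5053 J/mm^3


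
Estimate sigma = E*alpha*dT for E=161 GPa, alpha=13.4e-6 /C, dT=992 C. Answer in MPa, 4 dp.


sigma = 161*1000 * 13.4e-6 * 992 = 2140.1408 MPa


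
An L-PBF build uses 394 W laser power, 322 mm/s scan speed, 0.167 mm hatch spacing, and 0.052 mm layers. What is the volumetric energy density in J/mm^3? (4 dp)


E = 394 / (322*0.167*0.052) = 140.9031 J/mm^3


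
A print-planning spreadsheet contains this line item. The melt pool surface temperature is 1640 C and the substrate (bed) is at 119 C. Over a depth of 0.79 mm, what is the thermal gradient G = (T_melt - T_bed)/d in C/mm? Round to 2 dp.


G = (1640-119)/0.79 = 1925.32 C/mm


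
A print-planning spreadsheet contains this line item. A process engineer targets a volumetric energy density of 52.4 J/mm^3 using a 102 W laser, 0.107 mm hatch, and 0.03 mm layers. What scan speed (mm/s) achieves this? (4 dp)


v = 102 / (52.4*0.107*0.03) = 606.4065 mm/s


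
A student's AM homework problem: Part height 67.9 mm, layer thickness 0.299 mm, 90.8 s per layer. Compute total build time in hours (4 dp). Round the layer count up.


Layers = ceil(67.9/0.299) = 228
t = 228 * 90.8 / 3600 = 5.7507 hrs


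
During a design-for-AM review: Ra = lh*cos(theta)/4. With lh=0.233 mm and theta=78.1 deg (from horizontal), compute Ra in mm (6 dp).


Ra = 0.233 * cos(78.1) / 4 = 0.012011 mm


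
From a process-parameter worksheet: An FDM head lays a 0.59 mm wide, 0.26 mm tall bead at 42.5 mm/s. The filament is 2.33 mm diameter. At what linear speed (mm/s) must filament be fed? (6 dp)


Q = 0.59 * 0.26 * 42.5 = 6.5195 mm^3/s
A_fil = pi*(2.33/2)^2 = 4.26384809 mm^2
v_feed = 6.5195 / 4.26384809 = 1.529018 mm/s


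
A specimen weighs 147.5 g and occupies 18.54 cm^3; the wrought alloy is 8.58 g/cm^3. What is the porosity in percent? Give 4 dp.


rho_part = 147.5 / 18.54 = 7.95577131 g/cm^3
Porosity = (1 - 7.95577131/8.58)*100 = 7.2754 %


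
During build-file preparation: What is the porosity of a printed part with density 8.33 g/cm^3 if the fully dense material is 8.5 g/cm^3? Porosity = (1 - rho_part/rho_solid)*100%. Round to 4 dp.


Porosity = (1-8.33/8.5)*100 = 2.0 %


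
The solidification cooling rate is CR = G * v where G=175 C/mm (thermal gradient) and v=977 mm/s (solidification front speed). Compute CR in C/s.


CR = 175 * 977 = 170975 C/s


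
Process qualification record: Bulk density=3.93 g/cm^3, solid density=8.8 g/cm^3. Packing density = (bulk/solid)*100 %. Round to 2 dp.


Packing = (3.93/8.8)*100 = 44.66 %


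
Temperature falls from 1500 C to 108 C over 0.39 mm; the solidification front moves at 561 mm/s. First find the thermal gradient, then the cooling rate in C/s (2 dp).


G = (1500-108)/0.39 = 3569.23076923 C/mm
CR = 3569.23076923 * 561 = 2002338.46 C/s


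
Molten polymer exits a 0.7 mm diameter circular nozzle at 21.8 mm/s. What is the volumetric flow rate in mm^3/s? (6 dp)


A = pi*(0.7/2)^2 = 0.3848451 mm^2
Q = 0.3848451 * 21.8 = 8.389623 mm^3/s


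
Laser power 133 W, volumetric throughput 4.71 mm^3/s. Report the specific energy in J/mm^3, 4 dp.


SE = 133 / 4.71 = 28.2378 J/mm^3


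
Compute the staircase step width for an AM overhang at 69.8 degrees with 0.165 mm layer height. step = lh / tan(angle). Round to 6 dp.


step = 0.165 / tan(69.8) = 0.060708 mm


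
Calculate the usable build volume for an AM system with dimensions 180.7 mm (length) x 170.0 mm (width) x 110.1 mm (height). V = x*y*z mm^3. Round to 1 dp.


V = 180.7 * 170.0 * 110.1 = 3382161.9 mm^3


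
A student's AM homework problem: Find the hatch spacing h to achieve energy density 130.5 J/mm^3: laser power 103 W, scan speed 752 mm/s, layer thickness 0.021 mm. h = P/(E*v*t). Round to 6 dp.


h = 103 / (130.5*752*0.021) = 0.049979 mm


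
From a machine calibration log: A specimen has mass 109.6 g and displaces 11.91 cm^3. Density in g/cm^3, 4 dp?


rho = 109.6 / 11.91 = 9.2024 g/cm^3


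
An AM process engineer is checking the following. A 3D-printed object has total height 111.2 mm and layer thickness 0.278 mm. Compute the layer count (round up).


Layers = ceil(111.2/0.278) = 400


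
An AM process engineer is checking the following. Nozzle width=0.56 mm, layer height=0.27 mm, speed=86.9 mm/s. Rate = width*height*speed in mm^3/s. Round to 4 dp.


Rate = 0.56 * 0.27 * 86.9 = 13.1393 mm^3/s


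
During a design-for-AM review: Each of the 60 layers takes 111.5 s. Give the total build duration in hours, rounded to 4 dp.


t = 60 * 111.5 / 3600 = 1.8583 hrs


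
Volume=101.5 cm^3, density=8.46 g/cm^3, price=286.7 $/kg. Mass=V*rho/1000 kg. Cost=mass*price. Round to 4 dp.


Mass = 101.5*8.46/1000 = 0.85869 kg
Cost = 0.85869 * 286.7 = 246.1864 $


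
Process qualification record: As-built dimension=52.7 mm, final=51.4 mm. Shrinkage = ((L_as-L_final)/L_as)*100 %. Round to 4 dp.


Shrinkage = ((52.7-51.4)/52.7)*100 = 2.4668 %


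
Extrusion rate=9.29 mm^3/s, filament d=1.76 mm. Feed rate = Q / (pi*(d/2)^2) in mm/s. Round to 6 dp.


A = pi*(1.76/2)^2 = 2.432849
v = 9.29 / 2.432849 = 3.818568 mm/s


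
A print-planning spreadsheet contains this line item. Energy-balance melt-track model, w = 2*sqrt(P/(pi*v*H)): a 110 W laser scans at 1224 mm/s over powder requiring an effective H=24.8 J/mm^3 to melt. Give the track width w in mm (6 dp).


w = 2*sqrt(110/(pi*1224*24.8)) = 0.067926 mm


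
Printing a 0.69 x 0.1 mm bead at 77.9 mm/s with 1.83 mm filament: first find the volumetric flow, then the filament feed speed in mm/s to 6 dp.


Q = 0.69 * 0.1 * 77.9 = 5.3751 mm^3/s
A_fil = pi*(1.83/2)^2 = 2.63021991 mm^2
v_feed = 5.3751 / 2.63021991 = 2.043593 mm/s


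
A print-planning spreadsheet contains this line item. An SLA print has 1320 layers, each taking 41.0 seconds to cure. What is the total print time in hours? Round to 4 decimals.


t = 1320 * 41.0 / 3600 = 15.0333 hrs


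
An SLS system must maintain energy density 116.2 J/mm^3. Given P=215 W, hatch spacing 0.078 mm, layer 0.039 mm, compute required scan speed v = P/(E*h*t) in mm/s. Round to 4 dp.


v = 215 / (116.2*0.078*0.039) = 608.2374 mm/s


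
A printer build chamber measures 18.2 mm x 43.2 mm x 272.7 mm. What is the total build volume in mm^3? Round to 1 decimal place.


V = 18.2 * 43.2 * 272.7 = 214407.6 mm^3


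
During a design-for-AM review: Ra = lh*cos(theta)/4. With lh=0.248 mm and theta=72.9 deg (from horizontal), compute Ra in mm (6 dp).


Ra = 0.248 * cos(72.9) / 4 = 0.018231 mm


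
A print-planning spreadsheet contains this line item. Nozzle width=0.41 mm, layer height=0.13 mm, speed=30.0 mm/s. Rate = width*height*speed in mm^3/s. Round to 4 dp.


Rate = 0.41 * 0.13 * 30.0 = 1.599 mm^3/s


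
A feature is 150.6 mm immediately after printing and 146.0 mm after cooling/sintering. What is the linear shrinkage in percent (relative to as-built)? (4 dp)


Shrinkage = ((150.6-146.0)/150.6)*100 = 3.0544 %


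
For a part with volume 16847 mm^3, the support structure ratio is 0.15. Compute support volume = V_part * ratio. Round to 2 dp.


V_support = 16847 * 0.15 = 2527.05 mm^3


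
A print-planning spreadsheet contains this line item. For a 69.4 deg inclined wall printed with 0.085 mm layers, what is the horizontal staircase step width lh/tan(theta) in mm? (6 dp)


step = 0.085 / tan(69.4) = 0.031949 mm


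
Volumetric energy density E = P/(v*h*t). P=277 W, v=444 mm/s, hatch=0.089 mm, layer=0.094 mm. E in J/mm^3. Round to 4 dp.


E = 277 / (444*0.089*0.094) = 74.5725 J/mm^3


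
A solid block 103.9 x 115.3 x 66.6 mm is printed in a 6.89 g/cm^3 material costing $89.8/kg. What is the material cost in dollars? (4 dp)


V = 103.9 * 115.3 * 66.6 = 797846.022 mm^3 = 797.846022 cm^3
Mass = 797.846022 * 6.89 / 1000 = 5.49715909 kg
Cost = 5.49715909 * 89.8 = 493.6449 $


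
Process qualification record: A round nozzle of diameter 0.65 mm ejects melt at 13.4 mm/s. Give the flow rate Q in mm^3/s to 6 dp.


A = pi*(0.65/2)^2 = 0.33183072 mm^2
Q = 0.33183072 * 13.4 = 4.446532 mm^3/s


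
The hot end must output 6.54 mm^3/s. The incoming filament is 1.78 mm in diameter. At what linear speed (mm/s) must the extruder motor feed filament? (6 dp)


A = pi*(1.78/2)^2 = 2.488456
v = 6.54 / 2.488456 = 2.628136 mm/s


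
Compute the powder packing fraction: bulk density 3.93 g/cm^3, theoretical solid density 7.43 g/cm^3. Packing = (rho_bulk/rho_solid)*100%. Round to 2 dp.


Packing = (3.93/7.43)*100 = 52.89 %


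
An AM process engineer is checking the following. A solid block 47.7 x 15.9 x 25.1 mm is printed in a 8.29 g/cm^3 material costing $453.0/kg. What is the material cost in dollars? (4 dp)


V = 47.7 * 15.9 * 25.1 = 19036.593 mm^3 = 19.036593 cm^3
Mass = 19.036593 * 8.29 / 1000 = 0.15781336 kg
Cost = 0.15781336 * 453.0 = 71.4895 $


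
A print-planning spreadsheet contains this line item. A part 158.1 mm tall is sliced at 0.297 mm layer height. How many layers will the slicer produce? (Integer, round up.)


Layers = ceil(158.1/0.297) = 533


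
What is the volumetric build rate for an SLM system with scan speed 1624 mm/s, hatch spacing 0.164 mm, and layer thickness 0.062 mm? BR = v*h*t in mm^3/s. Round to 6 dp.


Rate = 1624 * 0.164 * 0.062 = 16.512832 mm^3/s


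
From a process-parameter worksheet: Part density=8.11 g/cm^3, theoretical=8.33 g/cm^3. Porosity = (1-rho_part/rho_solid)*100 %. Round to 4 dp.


Porosity = (1-8.11/8.33)*100 = 2.6411 %


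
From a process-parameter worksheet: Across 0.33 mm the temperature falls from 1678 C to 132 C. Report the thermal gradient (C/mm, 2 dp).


G = (1678-132)/0.33 = 4684.85 C/mm


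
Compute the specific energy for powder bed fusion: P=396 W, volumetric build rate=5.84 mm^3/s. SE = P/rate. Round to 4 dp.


SE = 396 / 5.84 = 67.8082 J/mm^3


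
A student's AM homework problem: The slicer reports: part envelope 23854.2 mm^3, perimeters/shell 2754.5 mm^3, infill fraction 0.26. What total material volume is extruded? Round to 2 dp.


V_infill = (23854.2 - 2754.5) * 0.26 = 5485.92
V_total = 2754.5 + 5485.92 = 8240.42 mm^3


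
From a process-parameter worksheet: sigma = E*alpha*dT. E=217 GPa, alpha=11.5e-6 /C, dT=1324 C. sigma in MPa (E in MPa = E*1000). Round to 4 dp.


sigma = 217*1000 * 11.5e-6 * 1324 = 3304.042 MPa


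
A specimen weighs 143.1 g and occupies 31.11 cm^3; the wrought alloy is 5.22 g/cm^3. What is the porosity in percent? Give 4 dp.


rho_part = 143.1 / 31.11 = 4.59980714 g/cm^3
Porosity = (1 - 4.59980714/5.22)*100 = 11.8811 %


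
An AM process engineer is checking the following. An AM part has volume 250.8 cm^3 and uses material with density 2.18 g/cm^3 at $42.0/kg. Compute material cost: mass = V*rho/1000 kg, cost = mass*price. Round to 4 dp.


Mass = 250.8*2.18/1000 = 0.546744 kg
Cost = 0.546744 * 42.0 = 22.9632 $


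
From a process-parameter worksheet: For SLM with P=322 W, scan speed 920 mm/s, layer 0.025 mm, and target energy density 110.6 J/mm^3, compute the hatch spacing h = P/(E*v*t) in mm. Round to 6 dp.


h = 322 / (110.6*920*0.025) = 0.126582 mm


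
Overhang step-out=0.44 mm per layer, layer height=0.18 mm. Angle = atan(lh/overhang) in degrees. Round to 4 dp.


angle = atan(0.18/0.44) = 22.249 degrees


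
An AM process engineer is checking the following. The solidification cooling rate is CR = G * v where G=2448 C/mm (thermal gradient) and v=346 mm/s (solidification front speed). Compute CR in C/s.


CR = 2448 * 346 = 847008 C/s


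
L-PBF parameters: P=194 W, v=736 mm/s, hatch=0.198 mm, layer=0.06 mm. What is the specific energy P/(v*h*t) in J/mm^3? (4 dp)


Build rate = 736 * 0.198 * 0.06 = 8.74368 mm^3/s
SE = 194 / 8.74368 = 22.1875 J/mm^3


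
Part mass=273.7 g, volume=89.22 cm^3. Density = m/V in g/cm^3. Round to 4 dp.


rho = 273.7 / 89.22 = 3.0677 g/cm^3


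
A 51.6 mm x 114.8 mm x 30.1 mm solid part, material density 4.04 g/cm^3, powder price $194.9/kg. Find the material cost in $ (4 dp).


V = 51.6 * 114.8 * 30.1 = 178302.768 mm^3 = 178.302768 cm^3
Mass = 178.302768 * 4.04 / 1000 = 0.72034318 kg
Cost = 0.72034318 * 194.9 = 140.3949 $


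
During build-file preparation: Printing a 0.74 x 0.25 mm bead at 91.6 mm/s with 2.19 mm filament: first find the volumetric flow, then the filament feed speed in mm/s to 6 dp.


Q = 0.74 * 0.25 * 91.6 = 16.946 mm^3/s
A_fil = pi*(2.19/2)^2 = 3.76684813 mm^2
v_feed = 16.946 / 3.76684813 = 4.498721 mm/s


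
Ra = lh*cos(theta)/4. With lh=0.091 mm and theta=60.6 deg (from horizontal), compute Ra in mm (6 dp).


Ra = 0.091 * cos(60.6) / 4 = 0.011168 mm


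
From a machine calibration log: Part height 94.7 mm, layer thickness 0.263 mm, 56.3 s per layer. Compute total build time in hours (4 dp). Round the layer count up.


Layers = ceil(94.7/0.263) = 361
t = 361 * 56.3 / 3600 = 5.6456 hrs


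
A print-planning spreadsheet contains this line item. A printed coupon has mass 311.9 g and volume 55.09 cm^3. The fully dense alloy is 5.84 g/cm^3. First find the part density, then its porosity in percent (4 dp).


rho_part = 311.9 / 55.09 = 5.66164458 g/cm^3
Porosity = (1 - 5.66164458/5.84)*100 = 3.054 %


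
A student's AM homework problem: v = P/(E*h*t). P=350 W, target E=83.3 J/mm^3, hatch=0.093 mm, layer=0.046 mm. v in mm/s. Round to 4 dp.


v = 350 / (83.3*0.093*0.046) = 982.16 mm/s


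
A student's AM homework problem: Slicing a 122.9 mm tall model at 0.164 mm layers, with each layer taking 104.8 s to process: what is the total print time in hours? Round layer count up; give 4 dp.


Layers = ceil(122.9/0.164) = 750
t = 750 * 104.8 / 3600 = 21.8333 hrs


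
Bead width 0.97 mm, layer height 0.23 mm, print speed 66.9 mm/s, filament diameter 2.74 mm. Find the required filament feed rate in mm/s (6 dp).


Q = 0.97 * 0.23 * 66.9 = 14.92539 mm^3/s
A_fil = pi*(2.74/2)^2 = 5.89645525 mm^2
v_feed = 14.92539 / 5.89645525 = 2.531248 mm/s


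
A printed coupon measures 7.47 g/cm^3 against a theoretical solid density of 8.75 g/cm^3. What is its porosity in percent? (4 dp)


Porosity = (1-7.47/8.75)*100 = 14.6286 %


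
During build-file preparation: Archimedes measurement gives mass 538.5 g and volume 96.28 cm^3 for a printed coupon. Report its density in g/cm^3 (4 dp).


rho = 538.5 / 96.28 = 5.5931 g/cm^3


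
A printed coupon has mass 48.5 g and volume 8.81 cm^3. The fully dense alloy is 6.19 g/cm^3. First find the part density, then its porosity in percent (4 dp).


rho_part = 48.5 / 8.81 = 5.50510783 g/cm^3
Porosity = (1 - 5.50510783/6.19)*100 = 11.0645 %


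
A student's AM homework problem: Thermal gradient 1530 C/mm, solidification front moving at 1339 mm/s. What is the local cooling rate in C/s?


CR = 1530 * 1339 = 2048670 C/s


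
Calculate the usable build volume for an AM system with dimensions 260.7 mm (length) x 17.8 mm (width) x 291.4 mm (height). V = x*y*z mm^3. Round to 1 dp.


V = 260.7 * 17.8 * 291.4 = 1352230.0 mm^3


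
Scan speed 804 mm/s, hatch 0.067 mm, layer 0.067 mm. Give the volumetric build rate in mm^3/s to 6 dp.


Rate = 804 * 0.067 * 0.067 = 3.609156 mm^3/s


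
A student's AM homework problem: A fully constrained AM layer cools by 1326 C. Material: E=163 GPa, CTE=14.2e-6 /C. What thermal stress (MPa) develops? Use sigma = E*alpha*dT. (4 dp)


sigma = 163*1000 * 14.2e-6 * 1326 = 3069.1596 MPa


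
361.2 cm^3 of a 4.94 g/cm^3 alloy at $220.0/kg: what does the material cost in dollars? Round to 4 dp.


Mass = 361.2*4.94/1000 = 1.784328 kg
Cost = 1.784328 * 220.0 = 392.5522 $


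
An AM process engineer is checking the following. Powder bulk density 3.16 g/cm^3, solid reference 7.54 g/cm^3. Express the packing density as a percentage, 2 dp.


Packing = (3.16/7.54)*100 = 41.91 %


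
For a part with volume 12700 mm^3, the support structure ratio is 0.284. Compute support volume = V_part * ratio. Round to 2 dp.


V_support = 12700 * 0.284 = 3606.8 mm^3


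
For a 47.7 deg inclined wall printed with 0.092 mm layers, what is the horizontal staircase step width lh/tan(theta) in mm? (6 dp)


step = 0.092 / tan(47.7) = 0.083714 mm


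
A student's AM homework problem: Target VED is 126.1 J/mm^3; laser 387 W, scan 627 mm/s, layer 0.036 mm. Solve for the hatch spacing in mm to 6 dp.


h = 387 / (126.1*627*0.036) = 0.135965 mm


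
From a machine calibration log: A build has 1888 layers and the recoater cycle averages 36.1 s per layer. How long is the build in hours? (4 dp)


t = 1888 * 36.1 / 3600 = 18.9324 hrs


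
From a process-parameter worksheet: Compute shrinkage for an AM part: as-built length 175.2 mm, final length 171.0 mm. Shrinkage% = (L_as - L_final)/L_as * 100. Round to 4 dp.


Shrinkage = ((175.2-171.0)/175.2)*100 = 2.3973 %


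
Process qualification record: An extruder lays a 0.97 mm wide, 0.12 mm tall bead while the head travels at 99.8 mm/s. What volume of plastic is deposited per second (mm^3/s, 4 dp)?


Rate = 0.97 * 0.12 * 99.8 = 11.6167 mm^3/s


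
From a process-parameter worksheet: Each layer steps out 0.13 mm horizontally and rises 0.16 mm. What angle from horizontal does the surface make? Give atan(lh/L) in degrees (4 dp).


angle = atan(0.16/0.13) = 50.9061 degrees


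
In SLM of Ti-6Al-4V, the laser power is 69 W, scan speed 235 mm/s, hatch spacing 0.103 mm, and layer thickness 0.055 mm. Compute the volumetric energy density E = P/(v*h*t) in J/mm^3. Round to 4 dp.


E = 69 / (235*0.103*0.055) = 51.83 J/mm^3


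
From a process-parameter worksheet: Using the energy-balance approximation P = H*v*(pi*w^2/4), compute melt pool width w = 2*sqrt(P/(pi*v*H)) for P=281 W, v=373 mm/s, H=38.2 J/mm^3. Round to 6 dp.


w = 2*sqrt(281/(pi*373*38.2)) = 0.158461 mm


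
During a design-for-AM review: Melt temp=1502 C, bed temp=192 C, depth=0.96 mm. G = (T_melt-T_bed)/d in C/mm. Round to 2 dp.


G = (1502-192)/0.96 = 1364.58 C/mm


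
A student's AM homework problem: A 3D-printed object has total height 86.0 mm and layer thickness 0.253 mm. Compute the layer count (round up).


Layers = ceil(86.0/0.253) = 340


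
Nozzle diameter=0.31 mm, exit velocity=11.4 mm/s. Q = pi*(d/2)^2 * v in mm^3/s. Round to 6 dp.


A = pi*(0.31/2)^2 = 0.07547676 mm^2
Q = 0.07547676 * 11.4 = 0.860435 mm^3/s


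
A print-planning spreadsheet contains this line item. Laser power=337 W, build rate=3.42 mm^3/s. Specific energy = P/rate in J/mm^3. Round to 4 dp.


SE = 337 / 3.42 = 98.538 J/mm^3


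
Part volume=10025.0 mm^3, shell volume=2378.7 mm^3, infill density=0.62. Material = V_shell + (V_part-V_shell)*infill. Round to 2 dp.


V_infill = (10025.0 - 2378.7) * 0.62 = 4740.71
V_total = 2378.7 + 4740.71 = 7119.41 mm^3


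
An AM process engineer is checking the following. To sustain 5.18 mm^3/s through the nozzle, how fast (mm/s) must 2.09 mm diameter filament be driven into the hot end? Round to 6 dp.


A = pi*(2.09/2)^2 = 3.430698
v = 5.18 / 3.430698 = 1.509897 mm/s


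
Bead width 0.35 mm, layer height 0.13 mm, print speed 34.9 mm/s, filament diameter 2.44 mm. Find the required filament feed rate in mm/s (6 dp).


Q = 0.35 * 0.13 * 34.9 = 1.58795 mm^3/s
A_fil = pi*(2.44/2)^2 = 4.67594651 mm^2
v_feed = 1.58795 / 4.67594651 = 0.3396 mm/s


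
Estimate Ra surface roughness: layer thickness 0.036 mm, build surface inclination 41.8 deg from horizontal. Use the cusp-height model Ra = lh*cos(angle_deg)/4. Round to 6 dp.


Ra = 0.036 * cos(41.8) / 4 = 0.006709 mm


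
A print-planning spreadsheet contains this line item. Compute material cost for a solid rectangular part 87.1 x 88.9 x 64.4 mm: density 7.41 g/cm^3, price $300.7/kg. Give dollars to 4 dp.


V = 87.1 * 88.9 * 64.4 = 498661.436 mm^3 = 498.661436 cm^3
Mass = 498.661436 * 7.41 / 1000 = 3.69508124 kg
Cost = 3.69508124 * 300.7 = 1111.1109 $


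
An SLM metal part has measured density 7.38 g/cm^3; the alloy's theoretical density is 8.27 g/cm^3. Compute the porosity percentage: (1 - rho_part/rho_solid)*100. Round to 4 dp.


Porosity = (1-7.38/8.27)*100 = 10.7618 %


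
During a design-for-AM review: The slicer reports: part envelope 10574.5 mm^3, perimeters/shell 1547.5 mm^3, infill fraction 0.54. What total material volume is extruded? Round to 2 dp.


V_infill = (10574.5 - 1547.5) * 0.54 = 4874.58
V_total = 1547.5 + 4874.58 = 6422.08 mm^3


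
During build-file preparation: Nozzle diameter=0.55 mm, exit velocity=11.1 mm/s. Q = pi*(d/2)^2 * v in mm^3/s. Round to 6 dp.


A = pi*(0.55/2)^2 = 0.23758294 mm^2
Q = 0.23758294 * 11.1 = 2.637171 mm^3/s


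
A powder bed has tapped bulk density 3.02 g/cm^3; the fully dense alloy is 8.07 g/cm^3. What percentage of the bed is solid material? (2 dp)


Packing = (3.02/8.07)*100 = 37.42 %


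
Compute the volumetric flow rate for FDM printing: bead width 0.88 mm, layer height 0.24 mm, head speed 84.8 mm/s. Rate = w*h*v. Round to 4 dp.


Rate = 0.88 * 0.24 * 84.8 = 17.9098 mm^3/s


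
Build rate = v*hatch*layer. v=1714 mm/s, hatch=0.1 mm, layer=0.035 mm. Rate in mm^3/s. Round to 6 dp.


Rate = 1714 * 0.1 * 0.035 = 5.999 mm^3/s


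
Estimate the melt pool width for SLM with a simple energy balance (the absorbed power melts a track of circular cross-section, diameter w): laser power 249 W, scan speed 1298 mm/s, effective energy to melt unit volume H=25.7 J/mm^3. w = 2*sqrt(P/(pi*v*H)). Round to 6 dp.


w = 2*sqrt(249/(pi*1298*25.7)) = 0.097488 mm


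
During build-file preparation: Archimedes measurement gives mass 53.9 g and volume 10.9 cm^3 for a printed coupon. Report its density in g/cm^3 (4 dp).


rho = 53.9 / 10.9 = 4.945 g/cm^3


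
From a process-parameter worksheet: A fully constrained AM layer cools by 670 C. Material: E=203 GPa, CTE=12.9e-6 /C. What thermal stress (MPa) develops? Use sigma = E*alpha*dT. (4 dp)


sigma = 203*1000 * 12.9e-6 * 670 = 1754.529 MPa


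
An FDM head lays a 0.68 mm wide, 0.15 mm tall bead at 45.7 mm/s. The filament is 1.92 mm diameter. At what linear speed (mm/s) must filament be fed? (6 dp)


Q = 0.68 * 0.15 * 45.7 = 4.6614 mm^3/s
A_fil = pi*(1.92/2)^2 = 2.89529179 mm^2
v_feed = 4.6614 / 2.89529179 = 1.609993 mm/s


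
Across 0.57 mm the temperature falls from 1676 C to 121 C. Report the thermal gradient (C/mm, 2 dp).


G = (1676-121)/0.57 = 2728.07 C/mm


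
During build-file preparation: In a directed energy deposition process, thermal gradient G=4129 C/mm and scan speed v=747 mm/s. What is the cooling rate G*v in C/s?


CR = 4129 * 747 = 3084363 C/s


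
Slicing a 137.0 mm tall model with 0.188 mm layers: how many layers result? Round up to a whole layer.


Layers = ceil(137.0/0.188) = 729


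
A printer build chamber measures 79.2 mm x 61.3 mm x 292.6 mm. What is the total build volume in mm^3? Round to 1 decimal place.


V = 79.2 * 61.3 * 292.6 = 1420561.3 mm^3
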